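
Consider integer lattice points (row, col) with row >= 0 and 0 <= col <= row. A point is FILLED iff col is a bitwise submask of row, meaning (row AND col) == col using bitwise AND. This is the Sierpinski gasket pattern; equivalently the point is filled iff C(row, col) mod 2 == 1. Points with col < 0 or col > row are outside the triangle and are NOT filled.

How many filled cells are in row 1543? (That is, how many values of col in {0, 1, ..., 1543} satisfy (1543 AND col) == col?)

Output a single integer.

1543 in binary = 11000000111
popcount(1543) = number of 1-bits in 11000000111 = 5
A col c satisfies (1543 AND c) == c iff every set bit of c is also set in 1543; each of the 5 set bits of 1543 can independently be on or off in c.
count = 2^5 = 32

Answer: 32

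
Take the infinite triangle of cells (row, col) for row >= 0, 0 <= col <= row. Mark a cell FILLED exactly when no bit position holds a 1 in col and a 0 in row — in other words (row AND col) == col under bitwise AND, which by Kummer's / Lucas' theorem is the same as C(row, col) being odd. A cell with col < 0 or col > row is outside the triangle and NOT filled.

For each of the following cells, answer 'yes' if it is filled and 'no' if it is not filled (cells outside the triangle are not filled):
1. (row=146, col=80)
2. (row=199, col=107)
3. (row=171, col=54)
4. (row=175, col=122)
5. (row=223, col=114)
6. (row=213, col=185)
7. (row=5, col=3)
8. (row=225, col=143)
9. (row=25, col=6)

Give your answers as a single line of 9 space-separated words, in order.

(146,80): row=0b10010010, col=0b1010000, row AND col = 0b10000 = 16; 16 != 80 -> empty
(199,107): row=0b11000111, col=0b1101011, row AND col = 0b1000011 = 67; 67 != 107 -> empty
(171,54): row=0b10101011, col=0b110110, row AND col = 0b100010 = 34; 34 != 54 -> empty
(175,122): row=0b10101111, col=0b1111010, row AND col = 0b101010 = 42; 42 != 122 -> empty
(223,114): row=0b11011111, col=0b1110010, row AND col = 0b1010010 = 82; 82 != 114 -> empty
(213,185): row=0b11010101, col=0b10111001, row AND col = 0b10010001 = 145; 145 != 185 -> empty
(5,3): row=0b101, col=0b11, row AND col = 0b1 = 1; 1 != 3 -> empty
(225,143): row=0b11100001, col=0b10001111, row AND col = 0b10000001 = 129; 129 != 143 -> empty
(25,6): row=0b11001, col=0b110, row AND col = 0b0 = 0; 0 != 6 -> empty

Answer: no no no no no no no no no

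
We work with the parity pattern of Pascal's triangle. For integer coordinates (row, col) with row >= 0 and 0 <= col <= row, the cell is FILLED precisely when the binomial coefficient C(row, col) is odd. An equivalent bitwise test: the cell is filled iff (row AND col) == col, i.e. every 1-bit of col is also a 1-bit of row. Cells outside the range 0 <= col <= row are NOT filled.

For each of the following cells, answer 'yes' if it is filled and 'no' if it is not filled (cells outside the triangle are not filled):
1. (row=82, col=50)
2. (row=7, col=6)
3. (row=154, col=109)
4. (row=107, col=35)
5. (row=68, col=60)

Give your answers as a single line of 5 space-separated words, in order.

(82,50): row=0b1010010, col=0b110010, row AND col = 0b10010 = 18; 18 != 50 -> empty
(7,6): row=0b111, col=0b110, row AND col = 0b110 = 6; 6 == 6 -> filled
(154,109): row=0b10011010, col=0b1101101, row AND col = 0b1000 = 8; 8 != 109 -> empty
(107,35): row=0b1101011, col=0b100011, row AND col = 0b100011 = 35; 35 == 35 -> filled
(68,60): row=0b1000100, col=0b111100, row AND col = 0b100 = 4; 4 != 60 -> empty

Answer: no yes no yes no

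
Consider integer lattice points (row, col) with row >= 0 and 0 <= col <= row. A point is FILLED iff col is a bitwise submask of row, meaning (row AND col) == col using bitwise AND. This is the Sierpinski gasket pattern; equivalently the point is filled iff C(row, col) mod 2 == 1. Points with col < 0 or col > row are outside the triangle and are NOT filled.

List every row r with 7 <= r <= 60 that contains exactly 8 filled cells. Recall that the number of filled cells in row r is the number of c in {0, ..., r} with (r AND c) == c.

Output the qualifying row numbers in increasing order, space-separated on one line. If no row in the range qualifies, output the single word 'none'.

Answer: 7 11 13 14 19 21 22 25 26 28 35 37 38 41 42 44 49 50 52 56

Derivation:
Row r has 2^popcount(r) filled cells, so we need popcount(r) = log2(8) = 3.
Scan r = 7..60 and keep those with exactly 3 one-bits:
r=7=111 popcount=3 -> KEEP
r=8=1000 popcount=1 -> skip
r=9=1001 popcount=2 -> skip
r=10=1010 popcount=2 -> skip
r=11=1011 popcount=3 -> KEEP
r=12=1100 popcount=2 -> skip
r=13=1101 popcount=3 -> KEEP
r=14=1110 popcount=3 -> KEEP
r=15=1111 popcount=4 -> skip
r=16=10000 popcount=1 -> skip
r=17=10001 popcount=2 -> skip
r=18=10010 popcount=2 -> skip
r=19=10011 popcount=3 -> KEEP
r=20=10100 popcount=2 -> skip
r=21=10101 popcount=3 -> KEEP
r=22=10110 popcount=3 -> KEEP
r=23=10111 popcount=4 -> skip
r=24=11000 popcount=2 -> skip
r=25=11001 popcount=3 -> KEEP
r=26=11010 popcount=3 -> KEEP
r=27=11011 popcount=4 -> skip
r=28=11100 popcount=3 -> KEEP
r=29=11101 popcount=4 -> skip
r=30=11110 popcount=4 -> skip
r=31=11111 popcount=5 -> skip
r=32=100000 popcount=1 -> skip
r=33=100001 popcount=2 -> skip
r=34=100010 popcount=2 -> skip
r=35=100011 popcount=3 -> KEEP
r=36=100100 popcount=2 -> skip
r=37=100101 popcount=3 -> KEEP
r=38=100110 popcount=3 -> KEEP
r=39=100111 popcount=4 -> skip
r=40=101000 popcount=2 -> skip
r=41=101001 popcount=3 -> KEEP
r=42=101010 popcount=3 -> KEEP
r=43=101011 popcount=4 -> skip
r=44=101100 popcount=3 -> KEEP
r=45=101101 popcount=4 -> skip
r=46=101110 popcount=4 -> skip
r=47=101111 popcount=5 -> skip
r=48=110000 popcount=2 -> skip
r=49=110001 popcount=3 -> KEEP
r=50=110010 popcount=3 -> KEEP
r=51=110011 popcount=4 -> skip
r=52=110100 popcount=3 -> KEEP
r=53=110101 popcount=4 -> skip
r=54=110110 popcount=4 -> skip
r=55=110111 popcount=5 -> skip
r=56=111000 popcount=3 -> KEEP
r=57=111001 popcount=4 -> skip
r=58=111010 popcount=4 -> skip
r=59=111011 popcount=5 -> skip
r=60=111100 popcount=4 -> skip
Kept rows: 7 11 13 14 19 21 22 25 26 28 35 37 38 41 42 44 49 50 52 56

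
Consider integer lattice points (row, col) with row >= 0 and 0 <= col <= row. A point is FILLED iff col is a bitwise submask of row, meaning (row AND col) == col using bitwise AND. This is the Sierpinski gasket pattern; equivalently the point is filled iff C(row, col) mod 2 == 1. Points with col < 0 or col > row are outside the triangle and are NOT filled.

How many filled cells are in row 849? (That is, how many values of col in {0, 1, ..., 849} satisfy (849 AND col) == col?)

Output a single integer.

Answer: 32

Derivation:
849 in binary = 1101010001
popcount(849) = number of 1-bits in 1101010001 = 5
A col c satisfies (849 AND c) == c iff every set bit of c is also set in 849; each of the 5 set bits of 849 can independently be on or off in c.
count = 2^5 = 32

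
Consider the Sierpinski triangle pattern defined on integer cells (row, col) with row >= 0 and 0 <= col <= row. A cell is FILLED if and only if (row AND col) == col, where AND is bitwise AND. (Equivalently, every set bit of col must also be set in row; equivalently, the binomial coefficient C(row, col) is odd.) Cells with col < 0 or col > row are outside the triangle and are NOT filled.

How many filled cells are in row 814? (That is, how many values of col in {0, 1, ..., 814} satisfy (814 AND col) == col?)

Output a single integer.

Answer: 64

Derivation:
814 in binary = 1100101110
popcount(814) = number of 1-bits in 1100101110 = 6
A col c satisfies (814 AND c) == c iff every set bit of c is also set in 814; each of the 6 set bits of 814 can independently be on or off in c.
count = 2^6 = 64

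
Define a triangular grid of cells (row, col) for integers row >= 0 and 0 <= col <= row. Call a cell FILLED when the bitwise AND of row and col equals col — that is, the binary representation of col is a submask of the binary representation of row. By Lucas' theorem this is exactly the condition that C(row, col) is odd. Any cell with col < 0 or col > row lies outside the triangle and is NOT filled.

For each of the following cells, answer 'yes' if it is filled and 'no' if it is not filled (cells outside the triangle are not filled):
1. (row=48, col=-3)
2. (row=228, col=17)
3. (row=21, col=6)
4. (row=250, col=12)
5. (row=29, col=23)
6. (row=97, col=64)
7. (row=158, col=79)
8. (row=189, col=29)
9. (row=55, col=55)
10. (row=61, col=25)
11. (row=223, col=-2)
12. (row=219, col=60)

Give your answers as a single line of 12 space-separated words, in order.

Answer: no no no no no yes no yes yes yes no no

Derivation:
(48,-3): col outside [0, 48] -> not filled
(228,17): row=0b11100100, col=0b10001, row AND col = 0b0 = 0; 0 != 17 -> empty
(21,6): row=0b10101, col=0b110, row AND col = 0b100 = 4; 4 != 6 -> empty
(250,12): row=0b11111010, col=0b1100, row AND col = 0b1000 = 8; 8 != 12 -> empty
(29,23): row=0b11101, col=0b10111, row AND col = 0b10101 = 21; 21 != 23 -> empty
(97,64): row=0b1100001, col=0b1000000, row AND col = 0b1000000 = 64; 64 == 64 -> filled
(158,79): row=0b10011110, col=0b1001111, row AND col = 0b1110 = 14; 14 != 79 -> empty
(189,29): row=0b10111101, col=0b11101, row AND col = 0b11101 = 29; 29 == 29 -> filled
(55,55): row=0b110111, col=0b110111, row AND col = 0b110111 = 55; 55 == 55 -> filled
(61,25): row=0b111101, col=0b11001, row AND col = 0b11001 = 25; 25 == 25 -> filled
(223,-2): col outside [0, 223] -> not filled
(219,60): row=0b11011011, col=0b111100, row AND col = 0b11000 = 24; 24 != 60 -> empty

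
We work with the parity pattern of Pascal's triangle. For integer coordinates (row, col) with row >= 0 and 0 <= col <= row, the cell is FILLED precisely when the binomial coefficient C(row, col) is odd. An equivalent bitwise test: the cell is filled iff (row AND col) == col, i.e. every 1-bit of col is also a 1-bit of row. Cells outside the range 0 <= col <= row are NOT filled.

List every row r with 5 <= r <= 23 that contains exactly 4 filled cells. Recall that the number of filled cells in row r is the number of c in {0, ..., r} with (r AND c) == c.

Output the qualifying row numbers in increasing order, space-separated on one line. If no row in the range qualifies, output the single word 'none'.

Row r has 2^popcount(r) filled cells, so we need popcount(r) = log2(4) = 2.
Scan r = 5..23 and keep those with exactly 2 one-bits:
r=5=101 popcount=2 -> KEEP
r=6=110 popcount=2 -> KEEP
r=7=111 popcount=3 -> skip
r=8=1000 popcount=1 -> skip
r=9=1001 popcount=2 -> KEEP
r=10=1010 popcount=2 -> KEEP
r=11=1011 popcount=3 -> skip
r=12=1100 popcount=2 -> KEEP
r=13=1101 popcount=3 -> skip
r=14=1110 popcount=3 -> skip
r=15=1111 popcount=4 -> skip
r=16=10000 popcount=1 -> skip
r=17=10001 popcount=2 -> KEEP
r=18=10010 popcount=2 -> KEEP
r=19=10011 popcount=3 -> skip
r=20=10100 popcount=2 -> KEEP
r=21=10101 popcount=3 -> skip
r=22=10110 popcount=3 -> skip
r=23=10111 popcount=4 -> skip
Kept rows: 5 6 9 10 12 17 18 20

Answer: 5 6 9 10 12 17 18 20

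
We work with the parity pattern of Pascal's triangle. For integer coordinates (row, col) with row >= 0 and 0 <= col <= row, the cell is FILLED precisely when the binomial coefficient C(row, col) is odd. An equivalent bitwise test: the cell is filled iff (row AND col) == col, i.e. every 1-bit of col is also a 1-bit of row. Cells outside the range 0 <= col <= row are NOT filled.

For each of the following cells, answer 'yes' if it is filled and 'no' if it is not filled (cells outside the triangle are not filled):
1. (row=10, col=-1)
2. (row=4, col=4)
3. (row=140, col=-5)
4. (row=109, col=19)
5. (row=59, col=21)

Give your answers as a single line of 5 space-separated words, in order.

(10,-1): col outside [0, 10] -> not filled
(4,4): row=0b100, col=0b100, row AND col = 0b100 = 4; 4 == 4 -> filled
(140,-5): col outside [0, 140] -> not filled
(109,19): row=0b1101101, col=0b10011, row AND col = 0b1 = 1; 1 != 19 -> empty
(59,21): row=0b111011, col=0b10101, row AND col = 0b10001 = 17; 17 != 21 -> empty

Answer: no yes no no no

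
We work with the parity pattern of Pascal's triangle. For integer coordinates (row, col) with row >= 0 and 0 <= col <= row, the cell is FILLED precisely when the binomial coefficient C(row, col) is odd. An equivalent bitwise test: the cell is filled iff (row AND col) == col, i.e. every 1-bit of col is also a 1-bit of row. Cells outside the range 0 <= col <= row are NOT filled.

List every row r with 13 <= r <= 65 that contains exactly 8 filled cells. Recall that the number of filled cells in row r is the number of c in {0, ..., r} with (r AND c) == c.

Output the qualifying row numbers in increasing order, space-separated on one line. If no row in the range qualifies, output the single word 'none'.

Answer: 13 14 19 21 22 25 26 28 35 37 38 41 42 44 49 50 52 56

Derivation:
Row r has 2^popcount(r) filled cells, so we need popcount(r) = log2(8) = 3.
Scan r = 13..65 and keep those with exactly 3 one-bits:
r=13=1101 popcount=3 -> KEEP
r=14=1110 popcount=3 -> KEEP
r=15=1111 popcount=4 -> skip
r=16=10000 popcount=1 -> skip
r=17=10001 popcount=2 -> skip
r=18=10010 popcount=2 -> skip
r=19=10011 popcount=3 -> KEEP
r=20=10100 popcount=2 -> skip
r=21=10101 popcount=3 -> KEEP
r=22=10110 popcount=3 -> KEEP
r=23=10111 popcount=4 -> skip
r=24=11000 popcount=2 -> skip
r=25=11001 popcount=3 -> KEEP
r=26=11010 popcount=3 -> KEEP
r=27=11011 popcount=4 -> skip
r=28=11100 popcount=3 -> KEEP
r=29=11101 popcount=4 -> skip
r=30=11110 popcount=4 -> skip
r=31=11111 popcount=5 -> skip
r=32=100000 popcount=1 -> skip
r=33=100001 popcount=2 -> skip
r=34=100010 popcount=2 -> skip
r=35=100011 popcount=3 -> KEEP
r=36=100100 popcount=2 -> skip
r=37=100101 popcount=3 -> KEEP
r=38=100110 popcount=3 -> KEEP
r=39=100111 popcount=4 -> skip
r=40=101000 popcount=2 -> skip
r=41=101001 popcount=3 -> KEEP
r=42=101010 popcount=3 -> KEEP
r=43=101011 popcount=4 -> skip
r=44=101100 popcount=3 -> KEEP
r=45=101101 popcount=4 -> skip
r=46=101110 popcount=4 -> skip
r=47=101111 popcount=5 -> skip
r=48=110000 popcount=2 -> skip
r=49=110001 popcount=3 -> KEEP
r=50=110010 popcount=3 -> KEEP
r=51=110011 popcount=4 -> skip
r=52=110100 popcount=3 -> KEEP
r=53=110101 popcount=4 -> skip
r=54=110110 popcount=4 -> skip
r=55=110111 popcount=5 -> skip
r=56=111000 popcount=3 -> KEEP
r=57=111001 popcount=4 -> skip
r=58=111010 popcount=4 -> skip
r=59=111011 popcount=5 -> skip
r=60=111100 popcount=4 -> skip
r=61=111101 popcount=5 -> skip
r=62=111110 popcount=5 -> skip
r=63=111111 popcount=6 -> skip
r=64=1000000 popcount=1 -> skip
r=65=1000001 popcount=2 -> skip
Kept rows: 13 14 19 21 22 25 26 28 35 37 38 41 42 44 49 50 52 56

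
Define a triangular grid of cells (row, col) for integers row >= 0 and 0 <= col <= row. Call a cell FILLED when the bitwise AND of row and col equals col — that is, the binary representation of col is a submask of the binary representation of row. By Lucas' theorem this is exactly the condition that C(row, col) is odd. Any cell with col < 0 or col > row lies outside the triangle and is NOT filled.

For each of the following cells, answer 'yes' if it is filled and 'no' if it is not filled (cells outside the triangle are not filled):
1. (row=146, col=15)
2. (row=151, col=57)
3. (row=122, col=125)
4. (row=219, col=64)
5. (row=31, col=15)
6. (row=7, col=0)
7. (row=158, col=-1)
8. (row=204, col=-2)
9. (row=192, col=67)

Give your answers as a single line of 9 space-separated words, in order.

Answer: no no no yes yes yes no no no

Derivation:
(146,15): row=0b10010010, col=0b1111, row AND col = 0b10 = 2; 2 != 15 -> empty
(151,57): row=0b10010111, col=0b111001, row AND col = 0b10001 = 17; 17 != 57 -> empty
(122,125): col outside [0, 122] -> not filled
(219,64): row=0b11011011, col=0b1000000, row AND col = 0b1000000 = 64; 64 == 64 -> filled
(31,15): row=0b11111, col=0b1111, row AND col = 0b1111 = 15; 15 == 15 -> filled
(7,0): row=0b111, col=0b0, row AND col = 0b0 = 0; 0 == 0 -> filled
(158,-1): col outside [0, 158] -> not filled
(204,-2): col outside [0, 204] -> not filled
(192,67): row=0b11000000, col=0b1000011, row AND col = 0b1000000 = 64; 64 != 67 -> empty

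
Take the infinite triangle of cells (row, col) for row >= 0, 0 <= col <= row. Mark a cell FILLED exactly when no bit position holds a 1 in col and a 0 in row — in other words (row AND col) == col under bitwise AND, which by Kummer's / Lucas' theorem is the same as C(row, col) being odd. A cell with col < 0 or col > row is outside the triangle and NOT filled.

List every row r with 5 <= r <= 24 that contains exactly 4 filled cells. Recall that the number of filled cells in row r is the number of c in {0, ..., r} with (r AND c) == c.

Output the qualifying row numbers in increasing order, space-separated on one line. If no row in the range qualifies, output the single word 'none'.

Row r has 2^popcount(r) filled cells, so we need popcount(r) = log2(4) = 2.
Scan r = 5..24 and keep those with exactly 2 one-bits:
r=5=101 popcount=2 -> KEEP
r=6=110 popcount=2 -> KEEP
r=7=111 popcount=3 -> skip
r=8=1000 popcount=1 -> skip
r=9=1001 popcount=2 -> KEEP
r=10=1010 popcount=2 -> KEEP
r=11=1011 popcount=3 -> skip
r=12=1100 popcount=2 -> KEEP
r=13=1101 popcount=3 -> skip
r=14=1110 popcount=3 -> skip
r=15=1111 popcount=4 -> skip
r=16=10000 popcount=1 -> skip
r=17=10001 popcount=2 -> KEEP
r=18=10010 popcount=2 -> KEEP
r=19=10011 popcount=3 -> skip
r=20=10100 popcount=2 -> KEEP
r=21=10101 popcount=3 -> skip
r=22=10110 popcount=3 -> skip
r=23=10111 popcount=4 -> skip
r=24=11000 popcount=2 -> KEEP
Kept rows: 5 6 9 10 12 17 18 20 24

Answer: 5 6 9 10 12 17 18 20 24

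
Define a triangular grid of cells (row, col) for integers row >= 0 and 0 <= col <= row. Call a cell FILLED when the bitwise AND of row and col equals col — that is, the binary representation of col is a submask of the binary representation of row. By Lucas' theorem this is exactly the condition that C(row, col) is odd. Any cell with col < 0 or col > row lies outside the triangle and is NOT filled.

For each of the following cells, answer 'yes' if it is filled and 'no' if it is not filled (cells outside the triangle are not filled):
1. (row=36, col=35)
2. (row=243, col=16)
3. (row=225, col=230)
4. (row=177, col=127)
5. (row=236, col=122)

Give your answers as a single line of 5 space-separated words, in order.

(36,35): row=0b100100, col=0b100011, row AND col = 0b100000 = 32; 32 != 35 -> empty
(243,16): row=0b11110011, col=0b10000, row AND col = 0b10000 = 16; 16 == 16 -> filled
(225,230): col outside [0, 225] -> not filled
(177,127): row=0b10110001, col=0b1111111, row AND col = 0b110001 = 49; 49 != 127 -> empty
(236,122): row=0b11101100, col=0b1111010, row AND col = 0b1101000 = 104; 104 != 122 -> empty

Answer: no yes no no no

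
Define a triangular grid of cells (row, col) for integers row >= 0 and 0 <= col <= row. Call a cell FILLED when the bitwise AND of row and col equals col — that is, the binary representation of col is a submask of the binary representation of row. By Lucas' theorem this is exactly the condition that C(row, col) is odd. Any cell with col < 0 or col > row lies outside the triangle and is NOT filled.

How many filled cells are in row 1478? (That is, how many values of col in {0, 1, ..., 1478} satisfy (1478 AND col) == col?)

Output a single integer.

Answer: 64

Derivation:
1478 in binary = 10111000110
popcount(1478) = number of 1-bits in 10111000110 = 6
A col c satisfies (1478 AND c) == c iff every set bit of c is also set in 1478; each of the 6 set bits of 1478 can independently be on or off in c.
count = 2^6 = 64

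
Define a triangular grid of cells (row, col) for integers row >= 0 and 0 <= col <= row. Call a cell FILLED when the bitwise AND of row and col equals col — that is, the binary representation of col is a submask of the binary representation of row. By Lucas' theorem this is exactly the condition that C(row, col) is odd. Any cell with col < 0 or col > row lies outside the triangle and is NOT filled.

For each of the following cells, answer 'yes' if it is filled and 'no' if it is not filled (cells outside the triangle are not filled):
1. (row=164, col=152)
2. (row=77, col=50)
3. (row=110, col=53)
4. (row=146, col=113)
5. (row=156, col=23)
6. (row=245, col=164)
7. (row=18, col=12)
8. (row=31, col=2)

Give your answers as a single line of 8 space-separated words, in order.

Answer: no no no no no yes no yes

Derivation:
(164,152): row=0b10100100, col=0b10011000, row AND col = 0b10000000 = 128; 128 != 152 -> empty
(77,50): row=0b1001101, col=0b110010, row AND col = 0b0 = 0; 0 != 50 -> empty
(110,53): row=0b1101110, col=0b110101, row AND col = 0b100100 = 36; 36 != 53 -> empty
(146,113): row=0b10010010, col=0b1110001, row AND col = 0b10000 = 16; 16 != 113 -> empty
(156,23): row=0b10011100, col=0b10111, row AND col = 0b10100 = 20; 20 != 23 -> empty
(245,164): row=0b11110101, col=0b10100100, row AND col = 0b10100100 = 164; 164 == 164 -> filled
(18,12): row=0b10010, col=0b1100, row AND col = 0b0 = 0; 0 != 12 -> empty
(31,2): row=0b11111, col=0b10, row AND col = 0b10 = 2; 2 == 2 -> filled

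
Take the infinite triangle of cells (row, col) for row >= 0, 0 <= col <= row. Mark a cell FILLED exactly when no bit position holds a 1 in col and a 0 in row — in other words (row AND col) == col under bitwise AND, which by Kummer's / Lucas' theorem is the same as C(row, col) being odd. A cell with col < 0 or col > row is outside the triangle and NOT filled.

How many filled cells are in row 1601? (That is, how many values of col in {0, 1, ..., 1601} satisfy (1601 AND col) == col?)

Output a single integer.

Answer: 16

Derivation:
1601 in binary = 11001000001
popcount(1601) = number of 1-bits in 11001000001 = 4
A col c satisfies (1601 AND c) == c iff every set bit of c is also set in 1601; each of the 4 set bits of 1601 can independently be on or off in c.
count = 2^4 = 16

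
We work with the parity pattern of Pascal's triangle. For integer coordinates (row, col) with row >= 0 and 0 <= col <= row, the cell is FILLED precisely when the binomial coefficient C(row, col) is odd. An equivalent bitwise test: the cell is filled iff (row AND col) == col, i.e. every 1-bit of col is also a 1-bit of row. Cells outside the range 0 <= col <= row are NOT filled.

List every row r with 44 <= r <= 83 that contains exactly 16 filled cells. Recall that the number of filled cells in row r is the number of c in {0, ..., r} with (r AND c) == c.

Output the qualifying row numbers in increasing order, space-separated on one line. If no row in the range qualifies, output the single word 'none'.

Answer: 45 46 51 53 54 57 58 60 71 75 77 78 83

Derivation:
Row r has 2^popcount(r) filled cells, so we need popcount(r) = log2(16) = 4.
Scan r = 44..83 and keep those with exactly 4 one-bits:
r=44=101100 popcount=3 -> skip
r=45=101101 popcount=4 -> KEEP
r=46=101110 popcount=4 -> KEEP
r=47=101111 popcount=5 -> skip
r=48=110000 popcount=2 -> skip
r=49=110001 popcount=3 -> skip
r=50=110010 popcount=3 -> skip
r=51=110011 popcount=4 -> KEEP
r=52=110100 popcount=3 -> skip
r=53=110101 popcount=4 -> KEEP
r=54=110110 popcount=4 -> KEEP
r=55=110111 popcount=5 -> skip
r=56=111000 popcount=3 -> skip
r=57=111001 popcount=4 -> KEEP
r=58=111010 popcount=4 -> KEEP
r=59=111011 popcount=5 -> skip
r=60=111100 popcount=4 -> KEEP
r=61=111101 popcount=5 -> skip
r=62=111110 popcount=5 -> skip
r=63=111111 popcount=6 -> skip
r=64=1000000 popcount=1 -> skip
r=65=1000001 popcount=2 -> skip
r=66=1000010 popcount=2 -> skip
r=67=1000011 popcount=3 -> skip
r=68=1000100 popcount=2 -> skip
r=69=1000101 popcount=3 -> skip
r=70=1000110 popcount=3 -> skip
r=71=1000111 popcount=4 -> KEEP
r=72=1001000 popcount=2 -> skip
r=73=1001001 popcount=3 -> skip
r=74=1001010 popcount=3 -> skip
r=75=1001011 popcount=4 -> KEEP
r=76=1001100 popcount=3 -> skip
r=77=1001101 popcount=4 -> KEEP
r=78=1001110 popcount=4 -> KEEP
r=79=1001111 popcount=5 -> skip
r=80=1010000 popcount=2 -> skip
r=81=1010001 popcount=3 -> skip
r=82=1010010 popcount=3 -> skip
r=83=1010011 popcount=4 -> KEEP
Kept rows: 45 46 51 53 54 57 58 60 71 75 77 78 83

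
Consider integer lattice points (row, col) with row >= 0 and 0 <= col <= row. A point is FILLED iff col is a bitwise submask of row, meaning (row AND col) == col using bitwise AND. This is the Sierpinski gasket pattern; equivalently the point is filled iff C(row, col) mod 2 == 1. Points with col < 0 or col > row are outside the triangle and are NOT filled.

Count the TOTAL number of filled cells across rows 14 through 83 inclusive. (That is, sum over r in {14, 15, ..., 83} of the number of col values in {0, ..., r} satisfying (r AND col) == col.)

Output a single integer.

Answer: 870

Derivation:
r14=1110 pc3: +8 =8
r15=1111 pc4: +16 =24
r16=10000 pc1: +2 =26
r17=10001 pc2: +4 =30
r18=10010 pc2: +4 =34
r19=10011 pc3: +8 =42
r20=10100 pc2: +4 =46
r21=10101 pc3: +8 =54
r22=10110 pc3: +8 =62
r23=10111 pc4: +16 =78
r24=11000 pc2: +4 =82
r25=11001 pc3: +8 =90
r26=11010 pc3: +8 =98
r27=11011 pc4: +16 =114
r28=11100 pc3: +8 =122
r29=11101 pc4: +16 =138
r30=11110 pc4: +16 =154
r31=11111 pc5: +32 =186
r32=100000 pc1: +2 =188
r33=100001 pc2: +4 =192
r34=100010 pc2: +4 =196
r35=100011 pc3: +8 =204
r36=100100 pc2: +4 =208
r37=100101 pc3: +8 =216
r38=100110 pc3: +8 =224
r39=100111 pc4: +16 =240
r40=101000 pc2: +4 =244
r41=101001 pc3: +8 =252
r42=101010 pc3: +8 =260
r43=101011 pc4: +16 =276
r44=101100 pc3: +8 =284
r45=101101 pc4: +16 =300
r46=101110 pc4: +16 =316
r47=101111 pc5: +32 =348
r48=110000 pc2: +4 =352
r49=110001 pc3: +8 =360
r50=110010 pc3: +8 =368
r51=110011 pc4: +16 =384
r52=110100 pc3: +8 =392
r53=110101 pc4: +16 =408
r54=110110 pc4: +16 =424
r55=110111 pc5: +32 =456
r56=111000 pc3: +8 =464
r57=111001 pc4: +16 =480
r58=111010 pc4: +16 =496
r59=111011 pc5: +32 =528
r60=111100 pc4: +16 =544
r61=111101 pc5: +32 =576
r62=111110 pc5: +32 =608
r63=111111 pc6: +64 =672
r64=1000000 pc1: +2 =674
r65=1000001 pc2: +4 =678
r66=1000010 pc2: +4 =682
r67=1000011 pc3: +8 =690
r68=1000100 pc2: +4 =694
r69=1000101 pc3: +8 =702
r70=1000110 pc3: +8 =710
r71=1000111 pc4: +16 =726
r72=1001000 pc2: +4 =730
r73=1001001 pc3: +8 =738
r74=1001010 pc3: +8 =746
r75=1001011 pc4: +16 =762
r76=1001100 pc3: +8 =770
r77=1001101 pc4: +16 =786
r78=1001110 pc4: +16 =802
r79=1001111 pc5: +32 =834
r80=1010000 pc2: +4 =838
r81=1010001 pc3: +8 =846
r82=1010010 pc3: +8 =854
r83=1010011 pc4: +16 =870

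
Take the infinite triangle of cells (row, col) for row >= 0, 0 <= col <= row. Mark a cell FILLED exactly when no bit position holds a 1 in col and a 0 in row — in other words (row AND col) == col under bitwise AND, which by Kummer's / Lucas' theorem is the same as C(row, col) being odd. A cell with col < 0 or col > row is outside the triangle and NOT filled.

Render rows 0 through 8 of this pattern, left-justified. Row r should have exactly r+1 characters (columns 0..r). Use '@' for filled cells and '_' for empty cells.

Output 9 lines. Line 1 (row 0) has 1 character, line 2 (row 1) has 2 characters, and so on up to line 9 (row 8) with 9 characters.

Answer: @
@@
@_@
@@@@
@___@
@@__@@
@_@_@_@
@@@@@@@@
@_______@

Derivation:
r0=0: @
r1=1: @@
r2=10: @_@
r3=11: @@@@
r4=100: @___@
r5=101: @@__@@
r6=110: @_@_@_@
r7=111: @@@@@@@@
r8=1000: @_______@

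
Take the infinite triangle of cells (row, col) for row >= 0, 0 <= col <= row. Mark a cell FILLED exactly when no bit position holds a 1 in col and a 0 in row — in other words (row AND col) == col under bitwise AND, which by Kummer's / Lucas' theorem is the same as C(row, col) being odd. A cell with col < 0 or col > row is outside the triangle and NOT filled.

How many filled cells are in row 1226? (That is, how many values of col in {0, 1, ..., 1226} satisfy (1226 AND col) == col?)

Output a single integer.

1226 in binary = 10011001010
popcount(1226) = number of 1-bits in 10011001010 = 5
A col c satisfies (1226 AND c) == c iff every set bit of c is also set in 1226; each of the 5 set bits of 1226 can independently be on or off in c.
count = 2^5 = 32

Answer: 32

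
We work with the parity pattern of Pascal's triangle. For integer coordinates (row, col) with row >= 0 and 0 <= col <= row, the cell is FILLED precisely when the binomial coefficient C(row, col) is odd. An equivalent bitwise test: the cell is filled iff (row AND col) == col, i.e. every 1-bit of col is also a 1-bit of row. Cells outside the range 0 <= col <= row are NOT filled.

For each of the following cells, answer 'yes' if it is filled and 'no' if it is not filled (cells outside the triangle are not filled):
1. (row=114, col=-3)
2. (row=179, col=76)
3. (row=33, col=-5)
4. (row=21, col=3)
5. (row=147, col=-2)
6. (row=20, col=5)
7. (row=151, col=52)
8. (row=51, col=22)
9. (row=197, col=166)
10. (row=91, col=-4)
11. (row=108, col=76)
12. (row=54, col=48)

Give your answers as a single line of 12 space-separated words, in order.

Answer: no no no no no no no no no no yes yes

Derivation:
(114,-3): col outside [0, 114] -> not filled
(179,76): row=0b10110011, col=0b1001100, row AND col = 0b0 = 0; 0 != 76 -> empty
(33,-5): col outside [0, 33] -> not filled
(21,3): row=0b10101, col=0b11, row AND col = 0b1 = 1; 1 != 3 -> empty
(147,-2): col outside [0, 147] -> not filled
(20,5): row=0b10100, col=0b101, row AND col = 0b100 = 4; 4 != 5 -> empty
(151,52): row=0b10010111, col=0b110100, row AND col = 0b10100 = 20; 20 != 52 -> empty
(51,22): row=0b110011, col=0b10110, row AND col = 0b10010 = 18; 18 != 22 -> empty
(197,166): row=0b11000101, col=0b10100110, row AND col = 0b10000100 = 132; 132 != 166 -> empty
(91,-4): col outside [0, 91] -> not filled
(108,76): row=0b1101100, col=0b1001100, row AND col = 0b1001100 = 76; 76 == 76 -> filled
(54,48): row=0b110110, col=0b110000, row AND col = 0b110000 = 48; 48 == 48 -> filled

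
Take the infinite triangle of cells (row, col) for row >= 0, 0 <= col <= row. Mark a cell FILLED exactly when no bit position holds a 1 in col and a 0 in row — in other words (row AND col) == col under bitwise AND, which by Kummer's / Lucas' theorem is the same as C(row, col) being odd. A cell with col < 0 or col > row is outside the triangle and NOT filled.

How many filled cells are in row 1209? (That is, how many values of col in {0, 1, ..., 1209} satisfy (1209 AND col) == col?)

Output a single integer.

Answer: 64

Derivation:
1209 in binary = 10010111001
popcount(1209) = number of 1-bits in 10010111001 = 6
A col c satisfies (1209 AND c) == c iff every set bit of c is also set in 1209; each of the 6 set bits of 1209 can independently be on or off in c.
count = 2^6 = 64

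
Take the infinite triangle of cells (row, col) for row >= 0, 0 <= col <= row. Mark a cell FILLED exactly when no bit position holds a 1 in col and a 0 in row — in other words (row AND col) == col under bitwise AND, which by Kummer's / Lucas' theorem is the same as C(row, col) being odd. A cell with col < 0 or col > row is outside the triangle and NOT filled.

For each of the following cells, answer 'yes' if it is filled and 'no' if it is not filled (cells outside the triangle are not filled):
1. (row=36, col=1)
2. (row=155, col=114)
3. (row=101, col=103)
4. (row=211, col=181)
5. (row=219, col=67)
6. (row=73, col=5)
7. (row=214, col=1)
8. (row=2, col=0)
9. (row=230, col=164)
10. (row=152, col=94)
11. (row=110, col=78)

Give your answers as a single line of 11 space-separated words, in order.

(36,1): row=0b100100, col=0b1, row AND col = 0b0 = 0; 0 != 1 -> empty
(155,114): row=0b10011011, col=0b1110010, row AND col = 0b10010 = 18; 18 != 114 -> empty
(101,103): col outside [0, 101] -> not filled
(211,181): row=0b11010011, col=0b10110101, row AND col = 0b10010001 = 145; 145 != 181 -> empty
(219,67): row=0b11011011, col=0b1000011, row AND col = 0b1000011 = 67; 67 == 67 -> filled
(73,5): row=0b1001001, col=0b101, row AND col = 0b1 = 1; 1 != 5 -> empty
(214,1): row=0b11010110, col=0b1, row AND col = 0b0 = 0; 0 != 1 -> empty
(2,0): row=0b10, col=0b0, row AND col = 0b0 = 0; 0 == 0 -> filled
(230,164): row=0b11100110, col=0b10100100, row AND col = 0b10100100 = 164; 164 == 164 -> filled
(152,94): row=0b10011000, col=0b1011110, row AND col = 0b11000 = 24; 24 != 94 -> empty
(110,78): row=0b1101110, col=0b1001110, row AND col = 0b1001110 = 78; 78 == 78 -> filled

Answer: no no no no yes no no yes yes no yes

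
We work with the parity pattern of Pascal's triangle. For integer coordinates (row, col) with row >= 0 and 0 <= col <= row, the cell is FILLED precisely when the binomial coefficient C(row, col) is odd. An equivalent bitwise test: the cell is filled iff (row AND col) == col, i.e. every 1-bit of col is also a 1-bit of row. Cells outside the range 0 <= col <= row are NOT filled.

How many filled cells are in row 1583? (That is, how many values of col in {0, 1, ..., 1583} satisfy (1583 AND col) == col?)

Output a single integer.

1583 in binary = 11000101111
popcount(1583) = number of 1-bits in 11000101111 = 7
A col c satisfies (1583 AND c) == c iff every set bit of c is also set in 1583; each of the 7 set bits of 1583 can independently be on or off in c.
count = 2^7 = 128

Answer: 128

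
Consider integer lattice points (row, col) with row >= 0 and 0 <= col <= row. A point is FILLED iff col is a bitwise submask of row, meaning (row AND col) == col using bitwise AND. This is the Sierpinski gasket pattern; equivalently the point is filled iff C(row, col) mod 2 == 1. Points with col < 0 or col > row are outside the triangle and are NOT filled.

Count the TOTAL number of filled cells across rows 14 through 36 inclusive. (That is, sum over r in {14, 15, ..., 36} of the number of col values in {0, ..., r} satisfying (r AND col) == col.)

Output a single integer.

Answer: 208

Derivation:
r14=1110 pc3: +8 =8
r15=1111 pc4: +16 =24
r16=10000 pc1: +2 =26
r17=10001 pc2: +4 =30
r18=10010 pc2: +4 =34
r19=10011 pc3: +8 =42
r20=10100 pc2: +4 =46
r21=10101 pc3: +8 =54
r22=10110 pc3: +8 =62
r23=10111 pc4: +16 =78
r24=11000 pc2: +4 =82
r25=11001 pc3: +8 =90
r26=11010 pc3: +8 =98
r27=11011 pc4: +16 =114
r28=11100 pc3: +8 =122
r29=11101 pc4: +16 =138
r30=11110 pc4: +16 =154
r31=11111 pc5: +32 =186
r32=100000 pc1: +2 =188
r33=100001 pc2: +4 =192
r34=100010 pc2: +4 =196
r35=100011 pc3: +8 =204
r36=100100 pc2: +4 =208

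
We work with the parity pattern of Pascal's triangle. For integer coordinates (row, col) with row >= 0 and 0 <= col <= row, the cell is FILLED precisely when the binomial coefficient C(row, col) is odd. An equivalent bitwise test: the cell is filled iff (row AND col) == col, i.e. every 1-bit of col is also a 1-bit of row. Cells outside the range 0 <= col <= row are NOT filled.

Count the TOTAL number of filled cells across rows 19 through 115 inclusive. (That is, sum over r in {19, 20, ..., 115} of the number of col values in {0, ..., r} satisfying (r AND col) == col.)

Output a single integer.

Answer: 1520

Derivation:
r19=10011 pc3: +8 =8
r20=10100 pc2: +4 =12
r21=10101 pc3: +8 =20
r22=10110 pc3: +8 =28
r23=10111 pc4: +16 =44
r24=11000 pc2: +4 =48
r25=11001 pc3: +8 =56
r26=11010 pc3: +8 =64
r27=11011 pc4: +16 =80
r28=11100 pc3: +8 =88
r29=11101 pc4: +16 =104
r30=11110 pc4: +16 =120
r31=11111 pc5: +32 =152
r32=100000 pc1: +2 =154
r33=100001 pc2: +4 =158
r34=100010 pc2: +4 =162
r35=100011 pc3: +8 =170
r36=100100 pc2: +4 =174
r37=100101 pc3: +8 =182
r38=100110 pc3: +8 =190
r39=100111 pc4: +16 =206
r40=101000 pc2: +4 =210
r41=101001 pc3: +8 =218
r42=101010 pc3: +8 =226
r43=101011 pc4: +16 =242
r44=101100 pc3: +8 =250
r45=101101 pc4: +16 =266
r46=101110 pc4: +16 =282
r47=101111 pc5: +32 =314
r48=110000 pc2: +4 =318
r49=110001 pc3: +8 =326
r50=110010 pc3: +8 =334
r51=110011 pc4: +16 =350
r52=110100 pc3: +8 =358
r53=110101 pc4: +16 =374
r54=110110 pc4: +16 =390
r55=110111 pc5: +32 =422
r56=111000 pc3: +8 =430
r57=111001 pc4: +16 =446
r58=111010 pc4: +16 =462
r59=111011 pc5: +32 =494
r60=111100 pc4: +16 =510
r61=111101 pc5: +32 =542
r62=111110 pc5: +32 =574
r63=111111 pc6: +64 =638
r64=1000000 pc1: +2 =640
r65=1000001 pc2: +4 =644
r66=1000010 pc2: +4 =648
r67=1000011 pc3: +8 =656
r68=1000100 pc2: +4 =660
r69=1000101 pc3: +8 =668
r70=1000110 pc3: +8 =676
r71=1000111 pc4: +16 =692
r72=1001000 pc2: +4 =696
r73=1001001 pc3: +8 =704
r74=1001010 pc3: +8 =712
r75=1001011 pc4: +16 =728
r76=1001100 pc3: +8 =736
r77=1001101 pc4: +16 =752
r78=1001110 pc4: +16 =768
r79=1001111 pc5: +32 =800
r80=1010000 pc2: +4 =804
r81=1010001 pc3: +8 =812
r82=1010010 pc3: +8 =820
r83=1010011 pc4: +16 =836
r84=1010100 pc3: +8 =844
r85=1010101 pc4: +16 =860
r86=1010110 pc4: +16 =876
r87=1010111 pc5: +32 =908
r88=1011000 pc3: +8 =916
r89=1011001 pc4: +16 =932
r90=1011010 pc4: +16 =948
r91=1011011 pc5: +32 =980
r92=1011100 pc4: +16 =996
r93=1011101 pc5: +32 =1028
r94=1011110 pc5: +32 =1060
r95=1011111 pc6: +64 =1124
r96=1100000 pc2: +4 =1128
r97=1100001 pc3: +8 =1136
r98=1100010 pc3: +8 =1144
r99=1100011 pc4: +16 =1160
r100=1100100 pc3: +8 =1168
r101=1100101 pc4: +16 =1184
r102=1100110 pc4: +16 =1200
r103=1100111 pc5: +32 =1232
r104=1101000 pc3: +8 =1240
r105=1101001 pc4: +16 =1256
r106=1101010 pc4: +16 =1272
r107=1101011 pc5: +32 =1304
r108=1101100 pc4: +16 =1320
r109=1101101 pc5: +32 =1352
r110=1101110 pc5: +32 =1384
r111=1101111 pc6: +64 =1448
r112=1110000 pc3: +8 =1456
r113=1110001 pc4: +16 =1472
r114=1110010 pc4: +16 =1488
r115=1110011 pc5: +32 =1520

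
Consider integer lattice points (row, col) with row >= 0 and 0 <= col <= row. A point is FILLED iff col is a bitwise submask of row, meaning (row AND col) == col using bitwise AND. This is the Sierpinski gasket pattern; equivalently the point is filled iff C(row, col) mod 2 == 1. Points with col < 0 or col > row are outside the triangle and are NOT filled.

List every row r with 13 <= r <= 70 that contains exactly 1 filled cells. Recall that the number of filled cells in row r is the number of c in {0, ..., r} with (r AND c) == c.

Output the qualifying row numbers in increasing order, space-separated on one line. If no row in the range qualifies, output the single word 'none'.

Answer: none

Derivation:
Row r has 2^popcount(r) filled cells, so we need popcount(r) = log2(1) = 0.
Scan r = 13..70 and keep those with exactly 0 one-bits:
r=13=1101 popcount=3 -> skip
r=14=1110 popcount=3 -> skip
r=15=1111 popcount=4 -> skip
r=16=10000 popcount=1 -> skip
r=17=10001 popcount=2 -> skip
r=18=10010 popcount=2 -> skip
r=19=10011 popcount=3 -> skip
r=20=10100 popcount=2 -> skip
r=21=10101 popcount=3 -> skip
r=22=10110 popcount=3 -> skip
r=23=10111 popcount=4 -> skip
r=24=11000 popcount=2 -> skip
r=25=11001 popcount=3 -> skip
r=26=11010 popcount=3 -> skip
r=27=11011 popcount=4 -> skip
r=28=11100 popcount=3 -> skip
r=29=11101 popcount=4 -> skip
r=30=11110 popcount=4 -> skip
r=31=11111 popcount=5 -> skip
r=32=100000 popcount=1 -> skip
r=33=100001 popcount=2 -> skip
r=34=100010 popcount=2 -> skip
r=35=100011 popcount=3 -> skip
r=36=100100 popcount=2 -> skip
r=37=100101 popcount=3 -> skip
r=38=100110 popcount=3 -> skip
r=39=100111 popcount=4 -> skip
r=40=101000 popcount=2 -> skip
r=41=101001 popcount=3 -> skip
r=42=101010 popcount=3 -> skip
r=43=101011 popcount=4 -> skip
r=44=101100 popcount=3 -> skip
r=45=101101 popcount=4 -> skip
r=46=101110 popcount=4 -> skip
r=47=101111 popcount=5 -> skip
r=48=110000 popcount=2 -> skip
r=49=110001 popcount=3 -> skip
r=50=110010 popcount=3 -> skip
r=51=110011 popcount=4 -> skip
r=52=110100 popcount=3 -> skip
r=53=110101 popcount=4 -> skip
r=54=110110 popcount=4 -> skip
r=55=110111 popcount=5 -> skip
r=56=111000 popcount=3 -> skip
r=57=111001 popcount=4 -> skip
r=58=111010 popcount=4 -> skip
r=59=111011 popcount=5 -> skip
r=60=111100 popcount=4 -> skip
r=61=111101 popcount=5 -> skip
r=62=111110 popcount=5 -> skip
r=63=111111 popcount=6 -> skip
r=64=1000000 popcount=1 -> skip
r=65=1000001 popcount=2 -> skip
r=66=1000010 popcount=2 -> skip
r=67=1000011 popcount=3 -> skip
r=68=1000100 popcount=2 -> skip
r=69=1000101 popcount=3 -> skip
r=70=1000110 popcount=3 -> skip
Kept rows: none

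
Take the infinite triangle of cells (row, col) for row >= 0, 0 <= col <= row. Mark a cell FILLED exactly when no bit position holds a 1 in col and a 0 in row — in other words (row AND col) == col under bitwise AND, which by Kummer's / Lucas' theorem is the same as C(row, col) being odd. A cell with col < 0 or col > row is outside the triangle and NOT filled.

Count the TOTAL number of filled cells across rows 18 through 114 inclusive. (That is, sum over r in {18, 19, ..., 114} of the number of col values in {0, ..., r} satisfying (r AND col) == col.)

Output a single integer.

Answer: 1492

Derivation:
r18=10010 pc2: +4 =4
r19=10011 pc3: +8 =12
r20=10100 pc2: +4 =16
r21=10101 pc3: +8 =24
r22=10110 pc3: +8 =32
r23=10111 pc4: +16 =48
r24=11000 pc2: +4 =52
r25=11001 pc3: +8 =60
r26=11010 pc3: +8 =68
r27=11011 pc4: +16 =84
r28=11100 pc3: +8 =92
r29=11101 pc4: +16 =108
r30=11110 pc4: +16 =124
r31=11111 pc5: +32 =156
r32=100000 pc1: +2 =158
r33=100001 pc2: +4 =162
r34=100010 pc2: +4 =166
r35=100011 pc3: +8 =174
r36=100100 pc2: +4 =178
r37=100101 pc3: +8 =186
r38=100110 pc3: +8 =194
r39=100111 pc4: +16 =210
r40=101000 pc2: +4 =214
r41=101001 pc3: +8 =222
r42=101010 pc3: +8 =230
r43=101011 pc4: +16 =246
r44=101100 pc3: +8 =254
r45=101101 pc4: +16 =270
r46=101110 pc4: +16 =286
r47=101111 pc5: +32 =318
r48=110000 pc2: +4 =322
r49=110001 pc3: +8 =330
r50=110010 pc3: +8 =338
r51=110011 pc4: +16 =354
r52=110100 pc3: +8 =362
r53=110101 pc4: +16 =378
r54=110110 pc4: +16 =394
r55=110111 pc5: +32 =426
r56=111000 pc3: +8 =434
r57=111001 pc4: +16 =450
r58=111010 pc4: +16 =466
r59=111011 pc5: +32 =498
r60=111100 pc4: +16 =514
r61=111101 pc5: +32 =546
r62=111110 pc5: +32 =578
r63=111111 pc6: +64 =642
r64=1000000 pc1: +2 =644
r65=1000001 pc2: +4 =648
r66=1000010 pc2: +4 =652
r67=1000011 pc3: +8 =660
r68=1000100 pc2: +4 =664
r69=1000101 pc3: +8 =672
r70=1000110 pc3: +8 =680
r71=1000111 pc4: +16 =696
r72=1001000 pc2: +4 =700
r73=1001001 pc3: +8 =708
r74=1001010 pc3: +8 =716
r75=1001011 pc4: +16 =732
r76=1001100 pc3: +8 =740
r77=1001101 pc4: +16 =756
r78=1001110 pc4: +16 =772
r79=1001111 pc5: +32 =804
r80=1010000 pc2: +4 =808
r81=1010001 pc3: +8 =816
r82=1010010 pc3: +8 =824
r83=1010011 pc4: +16 =840
r84=1010100 pc3: +8 =848
r85=1010101 pc4: +16 =864
r86=1010110 pc4: +16 =880
r87=1010111 pc5: +32 =912
r88=1011000 pc3: +8 =920
r89=1011001 pc4: +16 =936
r90=1011010 pc4: +16 =952
r91=1011011 pc5: +32 =984
r92=1011100 pc4: +16 =1000
r93=1011101 pc5: +32 =1032
r94=1011110 pc5: +32 =1064
r95=1011111 pc6: +64 =1128
r96=1100000 pc2: +4 =1132
r97=1100001 pc3: +8 =1140
r98=1100010 pc3: +8 =1148
r99=1100011 pc4: +16 =1164
r100=1100100 pc3: +8 =1172
r101=1100101 pc4: +16 =1188
r102=1100110 pc4: +16 =1204
r103=1100111 pc5: +32 =1236
r104=1101000 pc3: +8 =1244
r105=1101001 pc4: +16 =1260
r106=1101010 pc4: +16 =1276
r107=1101011 pc5: +32 =1308
r108=1101100 pc4: +16 =1324
r109=1101101 pc5: +32 =1356
r110=1101110 pc5: +32 =1388
r111=1101111 pc6: +64 =1452
r112=1110000 pc3: +8 =1460
r113=1110001 pc4: +16 =1476
r114=1110010 pc4: +16 =1492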